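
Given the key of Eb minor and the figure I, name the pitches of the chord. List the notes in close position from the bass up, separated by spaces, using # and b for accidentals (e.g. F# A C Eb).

Scale degree 1 in Eb minor is Eb; here the chord built on it is altered to a major triad. I is the major tonic (Picardy third), borrowed from the parallel major.
So the chord is Eb-G-Bb.

Eb G Bb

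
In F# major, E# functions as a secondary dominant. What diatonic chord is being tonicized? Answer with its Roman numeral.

The chord is a major triad on E#.
A dominant resolves down a perfect fifth: E# → A#. In F# major, A# is scale degree 3, i.e. iii.

iii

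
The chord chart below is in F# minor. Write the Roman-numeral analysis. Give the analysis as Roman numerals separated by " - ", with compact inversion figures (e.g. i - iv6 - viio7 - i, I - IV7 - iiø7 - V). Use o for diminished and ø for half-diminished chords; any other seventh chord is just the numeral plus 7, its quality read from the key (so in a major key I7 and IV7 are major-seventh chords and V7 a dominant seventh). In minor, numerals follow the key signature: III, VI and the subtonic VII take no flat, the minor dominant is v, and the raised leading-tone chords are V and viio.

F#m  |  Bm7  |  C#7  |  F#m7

i - iv7 - V7 - i7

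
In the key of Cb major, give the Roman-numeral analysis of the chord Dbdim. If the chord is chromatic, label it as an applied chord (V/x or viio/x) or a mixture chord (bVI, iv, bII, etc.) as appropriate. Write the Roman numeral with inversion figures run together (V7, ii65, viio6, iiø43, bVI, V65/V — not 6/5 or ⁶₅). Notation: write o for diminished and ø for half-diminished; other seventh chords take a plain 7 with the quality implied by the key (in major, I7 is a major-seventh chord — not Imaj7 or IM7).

The pitches Db-Fb-Abb form a diminished triad rooted on Db.
Db is the second degree of Cb major. This is the diminished supertonic triad, borrowed from the parallel minor.

iio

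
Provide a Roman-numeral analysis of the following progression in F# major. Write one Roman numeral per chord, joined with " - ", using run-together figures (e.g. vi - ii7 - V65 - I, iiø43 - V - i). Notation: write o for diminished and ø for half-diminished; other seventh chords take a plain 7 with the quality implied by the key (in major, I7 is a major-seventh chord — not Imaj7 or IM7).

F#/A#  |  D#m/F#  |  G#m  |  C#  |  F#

I6 - vi6 - ii - V - I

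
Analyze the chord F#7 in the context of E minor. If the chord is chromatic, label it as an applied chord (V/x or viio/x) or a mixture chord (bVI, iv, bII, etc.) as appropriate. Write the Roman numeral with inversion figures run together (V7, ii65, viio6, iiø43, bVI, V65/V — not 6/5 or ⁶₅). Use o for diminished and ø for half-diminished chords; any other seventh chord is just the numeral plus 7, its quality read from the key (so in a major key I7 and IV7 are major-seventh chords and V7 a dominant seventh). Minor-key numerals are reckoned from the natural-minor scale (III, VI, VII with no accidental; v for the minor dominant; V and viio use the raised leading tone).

V7/V

Stacked in thirds the chord is F#-A#-C#-E: a dominant seventh chord on F#.
F# is not a diatonic chord root with this quality in E minor, but it lies a perfect fifth above B (V), so the chord functions as an applied dominant of V.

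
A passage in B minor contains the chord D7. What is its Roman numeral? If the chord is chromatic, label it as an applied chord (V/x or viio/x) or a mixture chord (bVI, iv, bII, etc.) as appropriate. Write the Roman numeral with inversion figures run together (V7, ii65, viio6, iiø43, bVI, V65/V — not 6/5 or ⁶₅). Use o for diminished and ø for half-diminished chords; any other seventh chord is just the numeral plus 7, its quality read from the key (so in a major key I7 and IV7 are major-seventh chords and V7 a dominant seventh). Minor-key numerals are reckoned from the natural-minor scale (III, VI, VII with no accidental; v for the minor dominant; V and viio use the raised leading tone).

V7/VI

Stacked in thirds the chord is D-F#-A-C: a dominant seventh chord on D.
D is not a diatonic chord root with this quality in B minor, but it lies a perfect fifth above G (VI), so the chord functions as an applied dominant of VI.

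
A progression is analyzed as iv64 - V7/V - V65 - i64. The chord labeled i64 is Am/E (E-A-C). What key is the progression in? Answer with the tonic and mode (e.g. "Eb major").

i64 is given as E-A-C — a minor triad with root A.
If A is scale degree 1 and the mode makes that degree carry a minor triad, the tonic is A and the mode is minor.

A minor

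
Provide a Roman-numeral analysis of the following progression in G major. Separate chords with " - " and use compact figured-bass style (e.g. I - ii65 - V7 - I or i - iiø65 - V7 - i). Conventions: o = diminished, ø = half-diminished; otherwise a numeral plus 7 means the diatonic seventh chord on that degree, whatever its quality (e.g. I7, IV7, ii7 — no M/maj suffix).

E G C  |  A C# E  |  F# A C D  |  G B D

E-G-C: major triad on C = scale degree 4 → IV6.
A-C#-E is the secondary dominant of V (major triad on A): V/V.
F#-A-C-D: dominant seventh chord on D = scale degree 5 → V65.
G-B-D: major triad on G = scale degree 1 → I.

IV6 - V/V - V65 - I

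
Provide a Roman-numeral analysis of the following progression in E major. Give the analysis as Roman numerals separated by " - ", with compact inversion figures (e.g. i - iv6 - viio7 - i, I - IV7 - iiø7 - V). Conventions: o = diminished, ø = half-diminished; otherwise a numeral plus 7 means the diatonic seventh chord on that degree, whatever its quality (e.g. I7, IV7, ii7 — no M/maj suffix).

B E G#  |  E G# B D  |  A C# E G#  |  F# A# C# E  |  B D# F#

I64 - V7/IV - IV7 - V7/V - V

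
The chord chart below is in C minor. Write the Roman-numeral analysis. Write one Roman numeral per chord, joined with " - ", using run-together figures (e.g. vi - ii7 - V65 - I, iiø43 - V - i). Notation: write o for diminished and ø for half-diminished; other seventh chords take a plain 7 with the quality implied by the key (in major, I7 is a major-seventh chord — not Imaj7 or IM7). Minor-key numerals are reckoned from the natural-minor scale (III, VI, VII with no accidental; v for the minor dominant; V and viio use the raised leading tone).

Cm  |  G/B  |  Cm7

i - V6 - i7

Cm: minor triad on C = scale degree 1 → i.
G/B has root G, degree 5 in C minor, so V6.
Cm7: minor seventh chord on C = scale degree 1 → i7.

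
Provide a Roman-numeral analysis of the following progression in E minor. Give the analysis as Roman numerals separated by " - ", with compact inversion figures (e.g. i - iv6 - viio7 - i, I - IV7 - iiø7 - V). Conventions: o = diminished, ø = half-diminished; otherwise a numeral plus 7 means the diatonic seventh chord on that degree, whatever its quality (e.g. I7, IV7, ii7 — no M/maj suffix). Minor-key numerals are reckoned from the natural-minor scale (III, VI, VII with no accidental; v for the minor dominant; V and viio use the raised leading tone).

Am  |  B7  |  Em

Am has root A, degree 4 in E minor, so iv.
B7: dominant seventh chord on B = scale degree 5 → V7.
Em: minor triad on E = scale degree 1 → i.

iv - V7 - i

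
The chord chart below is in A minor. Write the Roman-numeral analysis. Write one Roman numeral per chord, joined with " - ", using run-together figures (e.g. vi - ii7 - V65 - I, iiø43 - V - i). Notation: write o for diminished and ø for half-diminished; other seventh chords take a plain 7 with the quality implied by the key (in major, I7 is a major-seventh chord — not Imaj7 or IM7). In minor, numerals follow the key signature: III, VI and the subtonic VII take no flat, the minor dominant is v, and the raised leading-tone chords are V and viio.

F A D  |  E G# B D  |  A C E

iv6 - V7 - i

F-A-D: minor triad on D = scale degree 4 → iv6.
E-G#-B-D: root E is the dominant; dominant seventh chord there is V7.
A-C-E: root A is the tonic; minor triad there is i.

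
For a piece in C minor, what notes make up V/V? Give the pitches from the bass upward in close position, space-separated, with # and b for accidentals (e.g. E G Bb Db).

D F# A

The slash means an applied dominant: we want the dominant of V. In C minor, V is G major, and its dominant is built on D.
Building a major triad on D gives D-F#-A.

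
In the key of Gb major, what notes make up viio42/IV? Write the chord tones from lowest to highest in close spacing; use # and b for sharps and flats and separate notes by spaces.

Abb Bb Db Fb

The slash marks an applied leading-tone chord: viio of IV. In Gb major, IV is Cb, so the leading tone to it is Bb, a half step below.
Building a fully diminished seventh chord on Bb gives Bb-Db-Fb-Abb.
With the 42 figure the chord is in third inversion; from the bass Abb upward in close position it reads Abb-Bb-Db-Fb.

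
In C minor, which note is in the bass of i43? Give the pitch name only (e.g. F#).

i in C minor has root C; the chord is C-Eb-G-Bb.
The figure 43 means second inversion — the fifth is in the bass.

G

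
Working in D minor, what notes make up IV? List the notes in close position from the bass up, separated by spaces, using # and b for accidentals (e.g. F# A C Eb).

G B D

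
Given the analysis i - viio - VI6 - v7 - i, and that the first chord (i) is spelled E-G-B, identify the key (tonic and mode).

E minor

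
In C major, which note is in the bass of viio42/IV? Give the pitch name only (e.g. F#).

Db

The applied chord viio42/IV is rooted on E: E-G-Bb-Db.
The figure 42 means third inversion — the seventh is in the bass.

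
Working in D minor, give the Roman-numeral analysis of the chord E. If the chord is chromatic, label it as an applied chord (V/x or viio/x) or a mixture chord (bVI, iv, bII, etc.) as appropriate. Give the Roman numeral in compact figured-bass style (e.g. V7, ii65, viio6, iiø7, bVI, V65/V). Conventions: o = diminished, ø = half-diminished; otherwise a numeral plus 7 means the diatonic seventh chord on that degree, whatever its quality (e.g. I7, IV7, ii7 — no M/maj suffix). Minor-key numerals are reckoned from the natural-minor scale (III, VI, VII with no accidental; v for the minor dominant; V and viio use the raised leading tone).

Stacked in thirds the chord is E-G#-B: a major triad on E.
E is not a diatonic chord root with this quality in D minor, but it lies a perfect fifth above A (V), so the chord functions as an applied dominant of V.

V/V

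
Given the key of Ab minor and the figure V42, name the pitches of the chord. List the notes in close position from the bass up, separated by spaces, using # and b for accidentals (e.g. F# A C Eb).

Db Eb G Bb

In Ab minor, scale degree 5 is Eb. The dominant is major (leading tone raised), so V is a dominant seventh chord.
That chord is spelled Eb-G-Bb-Db.
With the 42 figure the chord is in third inversion; from the bass Db upward in close position it reads Db-Eb-G-Bb.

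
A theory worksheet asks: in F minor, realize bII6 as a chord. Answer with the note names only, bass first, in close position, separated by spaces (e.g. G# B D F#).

bII6 is the Neapolitan sixth — a major triad on the lowered second degree, here in its customary first inversion. In F minor that root is Gb.
So the chord is Gb-Bb-Db, a major triad.
With the 6 figure the chord is in first inversion; from the bass Bb upward in close position it reads Bb-Db-Gb.

Bb Db Gb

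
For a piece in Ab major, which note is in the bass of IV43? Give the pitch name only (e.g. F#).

Ab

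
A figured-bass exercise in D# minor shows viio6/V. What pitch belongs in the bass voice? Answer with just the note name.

B#

The applied chord viio6/V is rooted on G##: G##-B#-D#.
The figure 6 means first inversion — the third is in the bass.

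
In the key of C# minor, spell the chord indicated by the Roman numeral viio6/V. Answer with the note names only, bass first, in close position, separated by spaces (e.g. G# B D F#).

viio6/V is a secondary leading-tone chord. The target V is G# in C# minor; the applied chord is rooted a semitone below, on F##.
Building a diminished triad on F## gives F##-A#-C#.
The figured bass 6 indicates first inversion, placing the third (A#) in the bass: A#-C#-F##.

A# C# F##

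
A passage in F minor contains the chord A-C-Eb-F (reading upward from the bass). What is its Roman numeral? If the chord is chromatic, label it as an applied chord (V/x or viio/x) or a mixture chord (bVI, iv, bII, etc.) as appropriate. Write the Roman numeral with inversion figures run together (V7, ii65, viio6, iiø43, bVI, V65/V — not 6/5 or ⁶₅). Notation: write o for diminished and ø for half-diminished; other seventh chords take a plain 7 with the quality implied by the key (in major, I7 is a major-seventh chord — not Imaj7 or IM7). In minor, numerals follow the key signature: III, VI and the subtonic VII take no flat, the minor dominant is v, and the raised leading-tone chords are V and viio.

Stacked in thirds the chord is F-A-C-Eb: a dominant seventh chord on F.
F is not a diatonic chord root with this quality in F minor, but it lies a perfect fifth above Bb (iv), so the chord functions as an applied dominant of iv.
With A in the bass the chord is in first inversion, so the figured bass is 65.

V65/iv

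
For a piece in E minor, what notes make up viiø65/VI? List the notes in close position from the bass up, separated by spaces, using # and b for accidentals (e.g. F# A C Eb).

D F A B

The slash marks an applied leading-tone chord: viio of VI. In E minor, VI is C, so the leading tone to it is B, a half step below.
Building a half-diminished seventh chord on B gives B-D-F-A.
With the 65 figure the chord is in first inversion; from the bass D upward in close position it reads D-F-A-B.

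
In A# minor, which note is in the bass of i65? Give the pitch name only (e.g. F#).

i in A# minor has root A#; the chord is A#-C#-E#-G#.
The figure 65 means first inversion — the third is in the bass.

C#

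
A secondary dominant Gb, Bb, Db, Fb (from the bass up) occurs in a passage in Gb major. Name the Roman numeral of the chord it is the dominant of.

The chord is a dominant seventh chord on Gb.
A dominant resolves down a perfect fifth: Gb → Cb. In Gb major, Cb is scale degree 4, i.e. IV.

IV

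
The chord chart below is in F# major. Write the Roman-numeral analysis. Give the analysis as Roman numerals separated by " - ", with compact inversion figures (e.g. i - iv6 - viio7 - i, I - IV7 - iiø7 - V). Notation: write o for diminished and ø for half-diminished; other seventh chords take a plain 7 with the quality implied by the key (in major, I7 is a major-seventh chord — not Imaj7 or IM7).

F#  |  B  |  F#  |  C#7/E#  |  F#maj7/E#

I - IV - I - V65 - I42

F#: major triad on F# = scale degree 1 → I.
B has root B, degree 4 in F# major, so IV.
F#: root F# is the tonic; major triad there is I.
C#7/E#: root C# is the dominant; dominant seventh chord there is V65.
F#maj7/E#: root F# is the tonic; major seventh chord there is I42.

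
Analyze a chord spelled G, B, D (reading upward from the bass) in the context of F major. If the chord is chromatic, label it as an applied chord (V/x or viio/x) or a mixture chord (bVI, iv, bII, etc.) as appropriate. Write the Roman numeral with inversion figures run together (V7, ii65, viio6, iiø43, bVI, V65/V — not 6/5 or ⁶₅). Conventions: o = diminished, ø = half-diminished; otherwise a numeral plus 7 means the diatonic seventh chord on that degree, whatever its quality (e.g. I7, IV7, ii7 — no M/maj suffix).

V/V

The pitches G-B-D form a major triad rooted on G.
G is not a diatonic chord root with this quality in F major, but it lies a perfect fifth above C (V), so the chord functions as an applied dominant of V.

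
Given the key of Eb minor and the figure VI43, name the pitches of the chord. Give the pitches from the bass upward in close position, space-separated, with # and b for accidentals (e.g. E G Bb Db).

Gb Bb Cb Eb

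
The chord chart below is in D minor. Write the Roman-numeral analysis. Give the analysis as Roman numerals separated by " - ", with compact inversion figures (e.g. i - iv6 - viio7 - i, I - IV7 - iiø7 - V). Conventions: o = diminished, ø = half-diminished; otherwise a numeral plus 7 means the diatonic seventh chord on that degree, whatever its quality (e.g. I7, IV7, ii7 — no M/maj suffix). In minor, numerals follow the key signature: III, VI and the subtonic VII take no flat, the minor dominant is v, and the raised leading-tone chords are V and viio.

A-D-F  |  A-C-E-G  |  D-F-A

A-D-F has root D, degree 1 in D minor, so i64.
A-C-E-G: root A is the dominant; minor seventh chord there is v7.
D-F-A: minor triad on D = scale degree 1 → i.

i64 - v7 - i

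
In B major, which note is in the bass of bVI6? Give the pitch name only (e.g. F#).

bVI in B major has root G; the chord is G-B-D.
The figure 6 means first inversion — the third is in the bass.

B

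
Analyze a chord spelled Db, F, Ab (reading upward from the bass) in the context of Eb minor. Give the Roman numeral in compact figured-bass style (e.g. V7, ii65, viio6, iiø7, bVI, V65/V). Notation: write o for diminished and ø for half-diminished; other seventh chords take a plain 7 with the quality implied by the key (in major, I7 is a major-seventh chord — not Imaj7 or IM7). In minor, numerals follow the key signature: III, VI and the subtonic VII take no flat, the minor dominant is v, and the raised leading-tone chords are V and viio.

Stacked in thirds the chord is Db-F-Ab: a major triad on Db.
In Eb minor, Db is the subtonic; the diatonic major triad there is VII.

VII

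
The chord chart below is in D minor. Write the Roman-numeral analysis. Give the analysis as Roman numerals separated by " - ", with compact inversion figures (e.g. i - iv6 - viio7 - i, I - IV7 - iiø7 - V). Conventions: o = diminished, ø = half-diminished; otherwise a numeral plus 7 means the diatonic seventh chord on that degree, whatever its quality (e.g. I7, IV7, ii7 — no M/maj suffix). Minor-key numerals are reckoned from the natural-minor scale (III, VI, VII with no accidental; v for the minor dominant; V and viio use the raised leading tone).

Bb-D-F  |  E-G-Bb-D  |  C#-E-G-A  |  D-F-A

VI - iiø7 - V65 - i

Bb-D-F: root Bb is the submediant; major triad there is VI.
E-G-Bb-D: root E is the supertonic; half-diminished seventh chord there is iiø7.
C#-E-G-A has root A, degree 5 in D minor, so V65.
D-F-A: root D is the tonic; minor triad there is i.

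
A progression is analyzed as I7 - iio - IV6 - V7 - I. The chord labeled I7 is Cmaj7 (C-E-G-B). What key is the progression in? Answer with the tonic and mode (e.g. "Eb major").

The anchor chord is a major seventh chord on C, labeled I7.
If C is scale degree 1 and the mode makes that degree carry a major seventh chord, the tonic is C and the mode is major.

C major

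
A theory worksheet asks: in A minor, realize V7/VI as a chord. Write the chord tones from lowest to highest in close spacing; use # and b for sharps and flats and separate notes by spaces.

C E G Bb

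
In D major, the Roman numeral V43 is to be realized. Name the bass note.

V in D major has root A; the chord is A-C#-E-G.
The figure 43 means second inversion — the fifth is in the bass.

E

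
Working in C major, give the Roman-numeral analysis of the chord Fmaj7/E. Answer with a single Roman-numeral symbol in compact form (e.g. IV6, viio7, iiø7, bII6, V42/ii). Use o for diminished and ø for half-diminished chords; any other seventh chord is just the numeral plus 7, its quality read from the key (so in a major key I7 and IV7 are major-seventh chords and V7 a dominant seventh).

IV42

Stacked in thirds the chord is F-A-C-E: a major seventh chord on F.
F is scale degree 4 in C major, and a major seventh chord on that degree is written IV7.
With E in the bass the chord is in third inversion, so the figured bass is 42.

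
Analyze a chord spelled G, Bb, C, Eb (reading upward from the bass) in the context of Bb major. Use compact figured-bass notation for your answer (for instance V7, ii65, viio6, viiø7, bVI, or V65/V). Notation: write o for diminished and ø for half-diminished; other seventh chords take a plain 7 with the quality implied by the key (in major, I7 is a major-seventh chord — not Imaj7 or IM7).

ii43

The pitches C-Eb-G-Bb form a minor seventh chord rooted on C.
C is scale degree 2 in Bb major, and a minor seventh chord on that degree is written ii7.
With G in the bass the chord is in second inversion, so the figured bass is 43.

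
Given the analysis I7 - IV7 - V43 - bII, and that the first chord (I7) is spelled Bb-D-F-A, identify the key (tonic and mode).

Bb major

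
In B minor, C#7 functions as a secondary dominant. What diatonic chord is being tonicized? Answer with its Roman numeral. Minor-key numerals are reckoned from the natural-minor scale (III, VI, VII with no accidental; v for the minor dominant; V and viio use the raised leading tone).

V

The chord is a dominant seventh chord on C#.
A dominant resolves down a perfect fifth: C# → F#. In B minor, F# is scale degree 5, i.e. V.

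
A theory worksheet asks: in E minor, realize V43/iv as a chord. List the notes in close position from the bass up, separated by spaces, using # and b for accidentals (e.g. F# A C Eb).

B D E G#

The slash means an applied dominant: we want the dominant of iv. In E minor, iv is A minor, and its dominant is built on E.
Building a dominant seventh chord on E gives E-G#-B-D.
With the 43 figure the chord is in second inversion; from the bass B upward in close position it reads B-D-E-G#.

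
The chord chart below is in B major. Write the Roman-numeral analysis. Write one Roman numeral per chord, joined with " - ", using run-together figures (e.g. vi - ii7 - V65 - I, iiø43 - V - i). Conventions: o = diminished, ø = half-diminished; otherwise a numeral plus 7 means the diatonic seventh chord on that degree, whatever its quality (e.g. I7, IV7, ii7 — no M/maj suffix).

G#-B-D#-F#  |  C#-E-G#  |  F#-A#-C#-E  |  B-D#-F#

vi7 - ii - V7 - I

G#-B-D#-F#: minor seventh chord on G# = scale degree 6 → vi7.
C#-E-G# has root C#, degree 2 in B major, so ii.
F#-A#-C#-E has root F#, degree 5 in B major, so V7.
B-D#-F#: major triad on B = scale degree 1 → I.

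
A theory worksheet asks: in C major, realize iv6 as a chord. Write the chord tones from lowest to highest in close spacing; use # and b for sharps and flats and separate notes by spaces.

Ab C F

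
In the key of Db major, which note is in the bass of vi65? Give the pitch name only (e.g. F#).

Db

vi in Db major has root Bb; the chord is Bb-Db-F-Ab.
The figure 65 means first inversion — the third is in the bass.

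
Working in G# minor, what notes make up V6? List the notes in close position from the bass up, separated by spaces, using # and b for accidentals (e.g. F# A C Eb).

F## A# D#

In G# minor, the dominant is D#. The dominant is major (leading tone raised), so V is a major triad.
Stacking thirds from D# gives D#-F##-A#.
The figured bass 6 indicates first inversion, placing the third (F##) in the bass: F##-A#-D#.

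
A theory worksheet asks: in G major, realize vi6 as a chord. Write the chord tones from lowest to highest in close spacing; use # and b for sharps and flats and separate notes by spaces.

G B E

The numeral's case and figure indicate a minor triad. In G major its root, scale degree 6, is E.
Stacking thirds from E gives E-G-B.
The figured bass 6 indicates first inversion, placing the third (G) in the bass: G-B-E.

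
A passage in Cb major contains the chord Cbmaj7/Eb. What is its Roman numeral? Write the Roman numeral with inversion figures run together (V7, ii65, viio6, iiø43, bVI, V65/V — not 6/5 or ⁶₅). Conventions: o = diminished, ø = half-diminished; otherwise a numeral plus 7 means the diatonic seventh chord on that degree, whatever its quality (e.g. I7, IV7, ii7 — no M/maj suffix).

I65

The pitches Cb-Eb-Gb-Bb form a major seventh chord rooted on Cb.
Cb is scale degree 1 in Cb major, and a major seventh chord on that degree is written I7.
With Eb in the bass the chord is in first inversion, so the figured bass is 65.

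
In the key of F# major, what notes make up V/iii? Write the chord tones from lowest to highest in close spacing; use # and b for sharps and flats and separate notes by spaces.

V/iii is a secondary dominant — the dominant triad of iii. iii in F# major is A#, so the applied chord's root is E#, a perfect fifth above.
Building a major triad on E# gives E#-G##-B#.

E# G## B#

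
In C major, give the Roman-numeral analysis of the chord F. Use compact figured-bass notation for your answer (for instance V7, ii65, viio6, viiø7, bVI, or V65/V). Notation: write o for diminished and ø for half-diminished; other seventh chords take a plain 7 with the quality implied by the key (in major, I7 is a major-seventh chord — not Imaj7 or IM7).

The pitches F-A-C form a major triad rooted on F.
In C major, F is the subdominant; the diatonic major triad there is IV.

IV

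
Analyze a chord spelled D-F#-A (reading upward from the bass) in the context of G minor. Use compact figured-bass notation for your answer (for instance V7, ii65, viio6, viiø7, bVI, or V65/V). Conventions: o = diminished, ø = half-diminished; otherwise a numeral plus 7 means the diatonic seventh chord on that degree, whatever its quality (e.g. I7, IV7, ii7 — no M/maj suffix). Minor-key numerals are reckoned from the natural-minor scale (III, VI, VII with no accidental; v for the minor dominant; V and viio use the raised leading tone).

V

Stacked in thirds the chord is D-F#-A: a major triad on D.
In G minor, D is the dominant; the diatonic major triad there is V.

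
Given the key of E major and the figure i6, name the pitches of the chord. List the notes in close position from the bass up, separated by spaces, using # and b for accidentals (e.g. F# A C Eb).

Scale degree 1 in E major is E; here the chord built on it is altered to a minor triad. i6 is the minor tonic, borrowed from the parallel minor.
So the chord is E-G-B.
With the 6 figure the chord is in first inversion; from the bass G upward in close position it reads G-B-E.

G B E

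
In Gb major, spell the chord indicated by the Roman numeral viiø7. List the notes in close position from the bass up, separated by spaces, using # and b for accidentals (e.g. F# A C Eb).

In Gb major, the seventh degree is F, and the diatonic chord built there is a half-diminished seventh chord.
That chord is spelled F-Ab-Cb-Eb.

F Ab Cb Eb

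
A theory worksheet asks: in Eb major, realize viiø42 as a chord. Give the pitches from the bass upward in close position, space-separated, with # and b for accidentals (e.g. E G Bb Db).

C D F Ab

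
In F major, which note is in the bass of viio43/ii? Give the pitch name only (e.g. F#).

C

The applied chord viio43/ii is rooted on F#: F#-A-C-Eb.
The figure 43 means second inversion — the fifth is in the bass.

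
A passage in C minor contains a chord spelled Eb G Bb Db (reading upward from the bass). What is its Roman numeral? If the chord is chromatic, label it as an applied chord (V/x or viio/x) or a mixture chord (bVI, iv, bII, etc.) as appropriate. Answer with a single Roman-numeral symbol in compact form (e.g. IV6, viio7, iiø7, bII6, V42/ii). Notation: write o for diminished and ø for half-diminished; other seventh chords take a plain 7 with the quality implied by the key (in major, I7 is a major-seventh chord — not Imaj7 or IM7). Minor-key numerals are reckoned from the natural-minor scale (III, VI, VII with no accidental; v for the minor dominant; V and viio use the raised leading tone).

V7/VI

Stacked in thirds the chord is Eb-G-Bb-Db: a dominant seventh chord on Eb.
Eb is not a diatonic chord root with this quality in C minor, but it lies a perfect fifth above Ab (VI), so the chord functions as an applied dominant of VI.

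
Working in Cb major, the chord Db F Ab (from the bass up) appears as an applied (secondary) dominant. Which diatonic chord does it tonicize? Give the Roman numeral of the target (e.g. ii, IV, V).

V

The chord is a major triad on Db.
A dominant resolves down a perfect fifth: Db → Gb. In Cb major, Gb is scale degree 5, i.e. V.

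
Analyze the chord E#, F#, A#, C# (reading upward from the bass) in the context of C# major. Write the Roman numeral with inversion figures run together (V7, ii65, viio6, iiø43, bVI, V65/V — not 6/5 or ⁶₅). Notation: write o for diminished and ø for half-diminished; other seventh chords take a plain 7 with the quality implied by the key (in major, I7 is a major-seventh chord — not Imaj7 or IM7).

The pitches F#-A#-C#-E# form a major seventh chord rooted on F#.
In C# major, F# is the subdominant; the diatonic major seventh chord there is IV7.
With E# in the bass the chord is in third inversion, so the figured bass is 42.

IV42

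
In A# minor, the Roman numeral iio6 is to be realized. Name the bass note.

D#

iio in A# minor has root B#; the chord is B#-D#-F#.
The figure 6 means first inversion — the third is in the bass.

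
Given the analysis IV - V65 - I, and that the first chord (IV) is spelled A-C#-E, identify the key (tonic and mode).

The anchor chord is a major triad on A, labeled IV.
If A is scale degree 4 and the mode makes that degree carry a major triad, the tonic is E and the mode is major.

E major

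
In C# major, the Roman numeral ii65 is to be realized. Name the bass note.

F#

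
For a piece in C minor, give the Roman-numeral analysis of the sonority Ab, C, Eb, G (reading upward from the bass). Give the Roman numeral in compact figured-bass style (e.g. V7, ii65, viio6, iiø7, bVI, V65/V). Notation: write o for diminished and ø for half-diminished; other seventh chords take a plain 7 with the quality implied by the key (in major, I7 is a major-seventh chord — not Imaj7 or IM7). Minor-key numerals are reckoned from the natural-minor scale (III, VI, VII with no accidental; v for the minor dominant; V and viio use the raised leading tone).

Stacked in thirds the chord is Ab-C-Eb-G: a major seventh chord on Ab.
Ab is scale degree 6 in C minor, and a major seventh chord on that degree is written VI7.

VI7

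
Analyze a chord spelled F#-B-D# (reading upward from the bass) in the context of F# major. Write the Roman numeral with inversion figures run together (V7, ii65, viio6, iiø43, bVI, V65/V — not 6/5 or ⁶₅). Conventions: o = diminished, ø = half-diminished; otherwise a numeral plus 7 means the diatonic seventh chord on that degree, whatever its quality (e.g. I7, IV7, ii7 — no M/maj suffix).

IV64

The pitches B-D#-F# form a major triad rooted on B.
In F# major, B is the subdominant; the diatonic major triad there is IV.
With F# in the bass the chord is in second inversion, so the figured bass is 64.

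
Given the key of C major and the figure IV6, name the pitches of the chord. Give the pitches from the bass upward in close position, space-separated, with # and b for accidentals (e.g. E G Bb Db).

In C major, scale degree 4 is F, and the diatonic chord built there is a major triad.
That chord is spelled F-A-C.
With the 6 figure the chord is in first inversion; from the bass A upward in close position it reads A-C-F.

A C F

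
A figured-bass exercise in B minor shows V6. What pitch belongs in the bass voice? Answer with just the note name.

A#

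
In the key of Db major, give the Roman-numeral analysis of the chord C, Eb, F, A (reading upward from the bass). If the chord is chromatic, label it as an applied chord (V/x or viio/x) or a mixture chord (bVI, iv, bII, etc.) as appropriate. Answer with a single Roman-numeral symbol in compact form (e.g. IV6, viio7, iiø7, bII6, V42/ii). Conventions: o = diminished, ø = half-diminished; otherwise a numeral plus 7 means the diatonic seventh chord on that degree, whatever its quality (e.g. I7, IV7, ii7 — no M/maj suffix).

V43/vi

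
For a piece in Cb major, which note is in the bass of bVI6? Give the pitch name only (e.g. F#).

Cb

bVI in Cb major has root Abb; the chord is Abb-Cb-Ebb.
The figure 6 means first inversion — the third is in the bass.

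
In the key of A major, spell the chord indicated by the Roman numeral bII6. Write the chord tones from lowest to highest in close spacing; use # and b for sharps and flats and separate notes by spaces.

D F Bb

bII6 is the Neapolitan sixth — a major triad on the lowered second degree, here in its customary first inversion. In A major that root is Bb.
So the chord is Bb-D-F, a major triad.
With the 6 figure the chord is in first inversion; from the bass D upward in close position it reads D-F-Bb.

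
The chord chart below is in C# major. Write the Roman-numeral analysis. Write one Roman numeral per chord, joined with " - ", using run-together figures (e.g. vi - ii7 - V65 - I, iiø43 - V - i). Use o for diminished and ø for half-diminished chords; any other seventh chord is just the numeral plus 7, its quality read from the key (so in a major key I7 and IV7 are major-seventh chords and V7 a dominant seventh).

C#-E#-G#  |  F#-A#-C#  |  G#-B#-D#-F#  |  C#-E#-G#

I - IV - V7 - I

C#-E#-G#: major triad on C# = scale degree 1 → I.
F#-A#-C# has root F#, degree 4 in C# major, so IV.
G#-B#-D#-F#: root G# is the dominant; dominant seventh chord there is V7.
C#-E#-G# has root C#, degree 1 in C# major, so I.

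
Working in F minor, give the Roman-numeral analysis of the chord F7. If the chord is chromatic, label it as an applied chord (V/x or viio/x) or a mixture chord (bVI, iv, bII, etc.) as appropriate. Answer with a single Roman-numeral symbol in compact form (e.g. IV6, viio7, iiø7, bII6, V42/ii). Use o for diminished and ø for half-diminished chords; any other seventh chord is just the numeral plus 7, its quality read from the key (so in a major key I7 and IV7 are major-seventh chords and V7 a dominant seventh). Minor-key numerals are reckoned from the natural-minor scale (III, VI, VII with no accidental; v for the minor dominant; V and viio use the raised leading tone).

Stacked in thirds the chord is F-A-C-Eb: a dominant seventh chord on F.
F is not a diatonic chord root with this quality in F minor, but it lies a perfect fifth above Bb (iv), so the chord functions as an applied dominant of iv.

V7/iv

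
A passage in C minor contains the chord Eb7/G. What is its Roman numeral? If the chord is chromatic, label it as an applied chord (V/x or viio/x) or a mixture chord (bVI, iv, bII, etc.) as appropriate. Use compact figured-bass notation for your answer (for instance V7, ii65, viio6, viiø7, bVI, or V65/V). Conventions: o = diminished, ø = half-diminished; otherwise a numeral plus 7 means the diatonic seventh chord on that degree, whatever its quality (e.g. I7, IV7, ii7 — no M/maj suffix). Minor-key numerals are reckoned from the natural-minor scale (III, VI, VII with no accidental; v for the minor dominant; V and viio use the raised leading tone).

V65/VI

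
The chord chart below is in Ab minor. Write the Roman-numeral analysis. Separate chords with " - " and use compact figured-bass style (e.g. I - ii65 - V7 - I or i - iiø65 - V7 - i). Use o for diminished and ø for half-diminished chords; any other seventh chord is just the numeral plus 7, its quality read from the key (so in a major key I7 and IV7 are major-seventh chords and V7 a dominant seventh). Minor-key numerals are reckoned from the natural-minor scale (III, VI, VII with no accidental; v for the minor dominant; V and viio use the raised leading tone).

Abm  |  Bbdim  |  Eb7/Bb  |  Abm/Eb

Abm: minor triad on Ab = scale degree 1 → i.
Bbdim: root Bb is the supertonic; diminished triad there is iio.
Eb7/Bb has root Eb, degree 5 in Ab minor, so V43.
Abm/Eb has root Ab, degree 1 in Ab minor, so i64.

i - iio - V43 - i64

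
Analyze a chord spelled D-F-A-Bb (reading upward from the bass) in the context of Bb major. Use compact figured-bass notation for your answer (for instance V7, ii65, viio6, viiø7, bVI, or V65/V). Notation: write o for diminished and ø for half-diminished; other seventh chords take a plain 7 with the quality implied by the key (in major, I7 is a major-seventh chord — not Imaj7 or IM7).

I65

The pitches Bb-D-F-A form a major seventh chord rooted on Bb.
In Bb major, Bb is the tonic; the diatonic major seventh chord there is I7.
With D in the bass the chord is in first inversion, so the figured bass is 65.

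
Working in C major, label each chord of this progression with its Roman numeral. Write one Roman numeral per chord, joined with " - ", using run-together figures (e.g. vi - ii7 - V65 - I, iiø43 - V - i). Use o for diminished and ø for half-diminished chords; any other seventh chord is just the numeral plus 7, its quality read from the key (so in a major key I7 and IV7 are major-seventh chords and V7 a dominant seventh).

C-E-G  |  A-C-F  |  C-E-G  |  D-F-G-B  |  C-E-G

I - IV6 - I - V43 - I

C-E-G: major triad on C = scale degree 1 → I.
A-C-F has root F, degree 4 in C major, so IV6.
C-E-G: root C is the tonic; major triad there is I.
D-F-G-B: dominant seventh chord on G = scale degree 5 → V43.
C-E-G has root C, degree 1 in C major, so I.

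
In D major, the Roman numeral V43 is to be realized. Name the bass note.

V in D major has root A; the chord is A-C#-E-G.
The figure 43 means second inversion — the fifth is in the bass.

E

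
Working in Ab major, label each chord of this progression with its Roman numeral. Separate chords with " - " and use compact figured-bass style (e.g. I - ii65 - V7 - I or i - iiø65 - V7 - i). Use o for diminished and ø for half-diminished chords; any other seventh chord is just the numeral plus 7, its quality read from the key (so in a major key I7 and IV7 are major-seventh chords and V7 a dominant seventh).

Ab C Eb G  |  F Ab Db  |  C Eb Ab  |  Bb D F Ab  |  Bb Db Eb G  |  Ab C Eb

I7 - IV6 - I6 - V7/V - V43 - I

Ab-C-Eb-G: root Ab is the tonic; major seventh chord there is I7.
F-Ab-Db: major triad on Db = scale degree 4 → IV6.
C-Eb-Ab: major triad on Ab = scale degree 1 → I6.
Bb-D-F-Ab: a dominant seventh chord on Bb, the applied dominant of V → V7/V.
Bb-Db-Eb-G has root Eb, degree 5 in Ab major, so V43.
Ab-C-Eb: root Ab is the tonic; major triad there is I.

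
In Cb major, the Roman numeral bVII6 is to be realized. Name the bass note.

Db

bVII in Cb major has root Bbb; the chord is Bbb-Db-Fb.
The figure 6 means first inversion — the third is in the bass.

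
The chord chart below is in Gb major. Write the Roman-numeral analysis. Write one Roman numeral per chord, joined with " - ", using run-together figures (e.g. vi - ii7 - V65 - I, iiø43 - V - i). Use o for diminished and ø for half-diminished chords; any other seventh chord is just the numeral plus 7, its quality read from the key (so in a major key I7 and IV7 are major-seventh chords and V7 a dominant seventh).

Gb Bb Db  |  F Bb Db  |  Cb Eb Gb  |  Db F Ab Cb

I - iii64 - IV - V7

Gb-Bb-Db: major triad on Gb = scale degree 1 → I.
F-Bb-Db: minor triad on Bb = scale degree 3 → iii64.
Cb-Eb-Gb has root Cb, degree 4 in Gb major, so IV.
Db-F-Ab-Cb has root Db, degree 5 in Gb major, so V7.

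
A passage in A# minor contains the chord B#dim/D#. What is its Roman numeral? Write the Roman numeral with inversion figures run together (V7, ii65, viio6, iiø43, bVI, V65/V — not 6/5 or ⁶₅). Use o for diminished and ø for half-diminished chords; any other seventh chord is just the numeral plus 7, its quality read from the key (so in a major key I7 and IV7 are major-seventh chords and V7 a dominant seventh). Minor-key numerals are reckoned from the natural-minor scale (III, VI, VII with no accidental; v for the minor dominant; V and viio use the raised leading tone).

iio6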